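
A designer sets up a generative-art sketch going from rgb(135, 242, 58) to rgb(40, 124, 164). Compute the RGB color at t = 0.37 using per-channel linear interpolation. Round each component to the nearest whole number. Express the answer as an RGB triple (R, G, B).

(100, 198, 97)

R = 135 + 0.37 × (40 − 135) = 135 + 0.37 × -95 = 99.85 → 100
G = 242 + 0.37 × (124 − 242) = 242 + 0.37 × -118 = 198.34 → 198
B = 58 + 0.37 × (164 − 58) = 58 + 0.37 × 106 = 97.22 → 97
So the blended color is (100, 198, 97), about #64c661.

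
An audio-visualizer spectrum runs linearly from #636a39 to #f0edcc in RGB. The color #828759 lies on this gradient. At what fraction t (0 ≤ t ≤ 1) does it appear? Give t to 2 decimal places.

0.22

Invert the lerp on the B channel (largest span, 147): t = (89 − 57) / (204 − 57) = 32/147 = 0.21769.
Check on R: (130 − 99)/(240 − 99) = 0.2199 ✓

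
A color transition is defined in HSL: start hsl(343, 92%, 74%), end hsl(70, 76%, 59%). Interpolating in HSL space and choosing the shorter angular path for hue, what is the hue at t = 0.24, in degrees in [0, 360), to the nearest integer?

Hue: 70 − 343 = -273°, but |-273| > 180 so the shorter arc goes the other way: Δh = -273 + 360 = 87°.
H = 343 + 0.24 × (87) = 363.88 → 364 → 364 mod 360 = 4°

4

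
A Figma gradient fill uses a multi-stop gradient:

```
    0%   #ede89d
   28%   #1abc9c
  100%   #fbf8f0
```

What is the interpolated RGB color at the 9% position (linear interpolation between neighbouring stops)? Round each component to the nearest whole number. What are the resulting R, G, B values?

(169, 218, 157)

9% lies between the 0% and 28% stops, so the local fraction is t = (9 − 0)/(28 − 0) = 9/28 ≈ 0.3214.
#ede89d → (237, 232, 157); #1abc9c → (26, 188, 156).
R = 237 + 0.3214 × (26 − 237) = 169.185 → 169
G = 232 + 0.3214 × (188 − 232) = 217.858 → 218
B = 157 + 0.3214 × (156 − 157) = 156.679 → 157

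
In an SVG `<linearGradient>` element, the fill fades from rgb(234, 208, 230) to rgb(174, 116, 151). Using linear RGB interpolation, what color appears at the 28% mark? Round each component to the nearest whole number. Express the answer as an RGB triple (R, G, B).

(217, 182, 208)

28% corresponds to t = 0.28.
R = 234 + 0.28 × (174 − 234) = 234 + 0.28 × -60 = 217.2 → 217
G = 208 + 0.28 × (116 − 208) = 208 + 0.28 × -92 = 182.24 → 182
B = 230 + 0.28 × (151 − 230) = 230 + 0.28 × -79 = 207.88 → 208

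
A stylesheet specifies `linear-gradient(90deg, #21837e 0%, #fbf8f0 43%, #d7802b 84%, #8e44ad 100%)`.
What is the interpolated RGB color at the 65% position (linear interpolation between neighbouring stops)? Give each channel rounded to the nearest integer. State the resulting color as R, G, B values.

(232, 184, 134)

65% lies between the 43% and 84% stops, so the local fraction is t = (65 − 43)/(84 − 43) = 22/41 ≈ 0.5366.
#fbf8f0 → (251, 248, 240); #d7802b → (215, 128, 43).
R = 251 + 0.5366 × (215 − 251) = 231.682 → 232
G = 248 + 0.5366 × (128 − 248) = 183.608 → 184
B = 240 + 0.5366 × (43 − 240) = 134.29 → 134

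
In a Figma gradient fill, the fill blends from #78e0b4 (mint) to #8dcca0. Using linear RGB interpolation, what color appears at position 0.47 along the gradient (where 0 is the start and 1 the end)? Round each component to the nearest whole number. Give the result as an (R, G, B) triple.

(130, 215, 171)

#78e0b4 → (120, 224, 180); #8dcca0 → (141, 204, 160).
R = 120 + 0.47 × (141 − 120) = 120 + 0.47 × 21 = 129.87 → 130
G = 224 + 0.47 × (204 − 224) = 224 + 0.47 × -20 = 214.6 → 215
B = 180 + 0.47 × (160 − 180) = 180 + 0.47 × -20 = 170.6 → 171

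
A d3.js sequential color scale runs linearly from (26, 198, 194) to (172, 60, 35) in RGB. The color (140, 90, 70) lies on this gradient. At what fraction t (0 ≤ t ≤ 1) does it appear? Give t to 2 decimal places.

Invert the lerp on the B channel (largest span, 159): t = (70 − 194) / (35 − 194) = -124/-159 = 0.77987.
Check on R: (140 − 26)/(172 − 26) = 0.7808 ✓

0.78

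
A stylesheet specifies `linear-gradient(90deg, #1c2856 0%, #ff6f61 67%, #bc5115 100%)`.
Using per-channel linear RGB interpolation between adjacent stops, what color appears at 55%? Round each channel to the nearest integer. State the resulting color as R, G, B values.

55% lies between the 0% and 67% stops, so the local fraction is t = (55 − 0)/(67 − 0) = 55/67 ≈ 0.8209.
#1c2856 → (28, 40, 86); #ff6f61 → (255, 111, 97).
R = 28 + 0.8209 × (255 − 28) = 214.344 → 214
G = 40 + 0.8209 × (111 − 40) = 98.284 → 98
B = 86 + 0.8209 × (97 − 86) = 95.03 → 95

(214, 98, 95)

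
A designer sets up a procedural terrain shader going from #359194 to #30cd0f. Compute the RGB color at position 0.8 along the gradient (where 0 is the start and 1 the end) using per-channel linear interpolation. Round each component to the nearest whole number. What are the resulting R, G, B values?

#359194 → (53, 145, 148); #30cd0f → (48, 205, 15).
R = 53 + 0.8 × (48 − 53) = 53 + 0.8 × -5 = 49 → 49
G = 145 + 0.8 × (205 − 145) = 145 + 0.8 × 60 = 193 → 193
B = 148 + 0.8 × (15 − 148) = 148 + 0.8 × -133 = 41.6 → 42
So the blended color is (49, 193, 42), about #31c12a.

(49, 193, 42)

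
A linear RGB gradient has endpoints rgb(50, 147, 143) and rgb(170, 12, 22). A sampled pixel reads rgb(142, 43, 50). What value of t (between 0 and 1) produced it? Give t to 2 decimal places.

Invert the lerp on the G channel (largest span, 135): t = (43 − 147) / (12 − 147) = -104/-135 = 0.77037.
Check on R: (142 − 50)/(170 − 50) = 0.7667 ✓

0.77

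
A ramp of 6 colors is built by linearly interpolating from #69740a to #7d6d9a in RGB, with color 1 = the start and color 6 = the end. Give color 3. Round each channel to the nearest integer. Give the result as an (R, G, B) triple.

(113, 113, 68)

With 6 swatches and endpoints inclusive, swatch 3 sits at t = (3 − 1)/(6 − 1) = 2/5 ≈ 0.4.
#69740a → (105, 116, 10); #7d6d9a → (125, 109, 154).
R = 105 + 0.4 × (125 − 105) = 113 → 113
G = 116 + 0.4 × (109 − 116) = 113.2 → 113
B = 10 + 0.4 × (154 − 10) = 67.6 → 68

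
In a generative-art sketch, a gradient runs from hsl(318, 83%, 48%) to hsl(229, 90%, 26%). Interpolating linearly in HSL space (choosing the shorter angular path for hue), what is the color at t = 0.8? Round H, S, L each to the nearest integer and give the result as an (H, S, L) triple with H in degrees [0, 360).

(247, 89, 30)

Hue arc: Δh = 229 − 318 = -89° (|Δh| ≤ 180, already the shorter path).
H = 318 + 0.8 × (-89) = 246.8 → 247°
S = 83 + 0.8 × (90 − 83) = 88.6 → 89%
L = 48 + 0.8 × (26 − 48) = 30.4 → 30%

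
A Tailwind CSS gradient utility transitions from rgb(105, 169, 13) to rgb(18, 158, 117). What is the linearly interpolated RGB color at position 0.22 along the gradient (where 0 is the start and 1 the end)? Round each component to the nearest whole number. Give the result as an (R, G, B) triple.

(86, 167, 36)

R = 105 + 0.22 × (18 − 105) = 105 + 0.22 × -87 = 85.86 → 86
G = 169 + 0.22 × (158 − 169) = 169 + 0.22 × -11 = 166.58 → 167
B = 13 + 0.22 × (117 − 13) = 13 + 0.22 × 104 = 35.88 → 36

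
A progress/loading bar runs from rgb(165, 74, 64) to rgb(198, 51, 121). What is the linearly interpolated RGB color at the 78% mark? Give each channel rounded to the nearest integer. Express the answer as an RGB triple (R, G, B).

78% corresponds to t = 0.78.
R = 165 + 0.78 × (198 − 165) = 165 + 0.78 × 33 = 190.74 → 191
G = 74 + 0.78 × (51 − 74) = 74 + 0.78 × -23 = 56.06 → 56
B = 64 + 0.78 × (121 − 64) = 64 + 0.78 × 57 = 108.46 → 108
So the blended color is (191, 56, 108), about #bf386c.

(191, 56, 108)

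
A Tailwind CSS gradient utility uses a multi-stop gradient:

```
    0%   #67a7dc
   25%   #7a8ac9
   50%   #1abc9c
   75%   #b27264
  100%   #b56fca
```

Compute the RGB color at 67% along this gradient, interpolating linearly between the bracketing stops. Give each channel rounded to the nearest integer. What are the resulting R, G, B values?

(129, 138, 118)

67% lies between the 50% and 75% stops, so the local fraction is t = (67 − 50)/(75 − 50) = 17/25 ≈ 0.68.
#1abc9c → (26, 188, 156); #b27264 → (178, 114, 100).
R = 26 + 0.68 × (178 − 26) = 129.36 → 129
G = 188 + 0.68 × (114 − 188) = 137.68 → 138
B = 156 + 0.68 × (100 − 156) = 117.92 → 118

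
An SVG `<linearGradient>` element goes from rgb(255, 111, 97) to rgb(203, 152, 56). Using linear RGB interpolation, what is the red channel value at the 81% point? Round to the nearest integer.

R = 255 + 0.81 × (203 − 255) = 212.88 → 213

213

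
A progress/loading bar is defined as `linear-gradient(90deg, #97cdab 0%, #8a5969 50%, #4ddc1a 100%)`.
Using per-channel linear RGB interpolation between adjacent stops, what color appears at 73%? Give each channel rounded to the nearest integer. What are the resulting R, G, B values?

73% lies between the 50% and 100% stops, so the local fraction is t = (73 − 50)/(100 − 50) = 23/50 ≈ 0.46.
#8a5969 → (138, 89, 105); #4ddc1a → (77, 220, 26).
R = 138 + 0.46 × (77 − 138) = 109.94 → 110
G = 89 + 0.46 × (220 − 89) = 149.26 → 149
B = 105 + 0.46 × (26 − 105) = 68.66 → 69

(110, 149, 69)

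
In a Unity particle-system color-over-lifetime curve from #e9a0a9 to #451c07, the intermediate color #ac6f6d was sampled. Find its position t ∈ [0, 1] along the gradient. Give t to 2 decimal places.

0.37

Invert the lerp on the R channel (largest span, 164): t = (172 − 233) / (69 − 233) = -61/-164 = 0.37195.
Check on G: (111 − 160)/(28 − 160) = 0.3712 ✓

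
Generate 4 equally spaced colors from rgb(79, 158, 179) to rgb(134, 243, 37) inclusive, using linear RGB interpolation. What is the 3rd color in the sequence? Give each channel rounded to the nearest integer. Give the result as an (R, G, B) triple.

(116, 215, 84)

With 4 swatches and endpoints inclusive, swatch 3 sits at t = (3 − 1)/(4 − 1) = 2/3 ≈ 0.6667.
R = 79 + 0.6667 × (134 − 79) = 115.668 → 116
G = 158 + 0.6667 × (243 − 158) = 214.669 → 215
B = 179 + 0.6667 × (37 − 179) = 84.329 → 84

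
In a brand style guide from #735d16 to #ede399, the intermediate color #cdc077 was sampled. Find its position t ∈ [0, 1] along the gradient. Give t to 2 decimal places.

0.74

Invert the lerp on the G channel (largest span, 134): t = (192 − 93) / (227 − 93) = 99/134 = 0.73881.
Check on R: (205 − 115)/(237 − 115) = 0.7377 ✓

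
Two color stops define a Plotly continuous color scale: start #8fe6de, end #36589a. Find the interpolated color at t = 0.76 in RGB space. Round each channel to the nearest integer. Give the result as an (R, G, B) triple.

#8fe6de → (143, 230, 222); #36589a → (54, 88, 154).
R = 143 + 0.76 × (54 − 143) = 143 + 0.76 × -89 = 75.36 → 75
G = 230 + 0.76 × (88 − 230) = 230 + 0.76 × -142 = 122.08 → 122
B = 222 + 0.76 × (154 − 222) = 222 + 0.76 × -68 = 170.32 → 170

(75, 122, 170)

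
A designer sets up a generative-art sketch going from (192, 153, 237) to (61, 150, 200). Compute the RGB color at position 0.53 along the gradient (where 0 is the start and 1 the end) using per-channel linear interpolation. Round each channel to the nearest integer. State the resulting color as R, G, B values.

R = 192 + 0.53 × (61 − 192) = 192 + 0.53 × -131 = 122.57 → 123
G = 153 + 0.53 × (150 − 153) = 153 + 0.53 × -3 = 151.41 → 151
B = 237 + 0.53 × (200 − 237) = 237 + 0.53 × -37 = 217.39 → 217

(123, 151, 217)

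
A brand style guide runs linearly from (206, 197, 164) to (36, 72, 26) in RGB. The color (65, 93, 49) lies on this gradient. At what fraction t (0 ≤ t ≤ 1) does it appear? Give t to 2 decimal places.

Invert the lerp on the R channel (largest span, 170): t = (65 − 206) / (36 − 206) = -141/-170 = 0.82941.
Check on G: (93 − 197)/(72 − 197) = 0.832 ✓

0.83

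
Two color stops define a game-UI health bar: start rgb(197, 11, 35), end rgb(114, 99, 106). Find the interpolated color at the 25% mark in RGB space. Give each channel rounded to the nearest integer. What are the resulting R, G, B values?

(176, 33, 53)

25% corresponds to t = 0.25.
R = 197 + 0.25 × (114 − 197) = 197 + 0.25 × -83 = 176.25 → 176
G = 11 + 0.25 × (99 − 11) = 11 + 0.25 × 88 = 33 → 33
B = 35 + 0.25 × (106 − 35) = 35 + 0.25 × 71 = 52.75 → 53
So the blended color is (176, 33, 53), about #b02135.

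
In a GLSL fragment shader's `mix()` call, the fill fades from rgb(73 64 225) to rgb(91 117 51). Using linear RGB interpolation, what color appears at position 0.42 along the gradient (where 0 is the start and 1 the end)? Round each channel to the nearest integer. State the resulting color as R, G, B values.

R = 73 + 0.42 × (91 − 73) = 73 + 0.42 × 18 = 80.56 → 81
G = 64 + 0.42 × (117 − 64) = 64 + 0.42 × 53 = 86.26 → 86
B = 225 + 0.42 × (51 − 225) = 225 + 0.42 × -174 = 151.92 → 152
So the blended color is (81, 86, 152), about #515698.

(81, 86, 152)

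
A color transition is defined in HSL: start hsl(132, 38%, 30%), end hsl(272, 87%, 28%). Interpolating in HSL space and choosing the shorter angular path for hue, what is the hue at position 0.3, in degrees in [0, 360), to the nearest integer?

Hue arc: Δh = 272 − 132 = 140° (|Δh| ≤ 180, already the shorter path).
H = 132 + 0.3 × (140) = 174 → 174°

174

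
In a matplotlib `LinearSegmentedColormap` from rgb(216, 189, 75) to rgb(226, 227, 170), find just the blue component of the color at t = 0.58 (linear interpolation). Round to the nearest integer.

130

B = 75 + 0.58 × (170 − 75) = 130.1 → 130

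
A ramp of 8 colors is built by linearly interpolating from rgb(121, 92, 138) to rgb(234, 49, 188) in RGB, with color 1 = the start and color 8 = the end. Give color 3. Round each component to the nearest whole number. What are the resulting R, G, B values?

With 8 swatches and endpoints inclusive, swatch 3 sits at t = (3 − 1)/(8 − 1) = 2/7 ≈ 0.2857.
R = 121 + 0.2857 × (234 − 121) = 153.284 → 153
G = 92 + 0.2857 × (49 − 92) = 79.715 → 80
B = 138 + 0.2857 × (188 − 138) = 152.285 → 152

(153, 80, 152)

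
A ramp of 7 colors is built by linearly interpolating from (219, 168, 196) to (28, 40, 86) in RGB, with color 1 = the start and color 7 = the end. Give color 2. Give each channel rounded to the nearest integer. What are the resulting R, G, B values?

(187, 147, 178)

With 7 swatches and endpoints inclusive, swatch 2 sits at t = (2 − 1)/(7 − 1) = 1/6 ≈ 0.1667.
R = 219 + 0.1667 × (28 − 219) = 187.16 → 187
G = 168 + 0.1667 × (40 − 168) = 146.662 → 147
B = 196 + 0.1667 × (86 − 196) = 177.663 → 178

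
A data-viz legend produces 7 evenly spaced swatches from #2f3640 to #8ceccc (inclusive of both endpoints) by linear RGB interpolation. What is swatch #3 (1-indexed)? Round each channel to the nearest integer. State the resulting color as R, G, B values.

With 7 swatches and endpoints inclusive, swatch 3 sits at t = (3 − 1)/(7 − 1) = 2/6 ≈ 0.3333.
#2f3640 → (47, 54, 64); #8ceccc → (140, 236, 204).
R = 47 + 0.3333 × (140 − 47) = 77.997 → 78
G = 54 + 0.3333 × (236 − 54) = 114.661 → 115
B = 64 + 0.3333 × (204 − 64) = 110.662 → 111

(78, 115, 111)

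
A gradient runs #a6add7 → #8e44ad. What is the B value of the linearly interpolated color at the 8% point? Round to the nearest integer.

212

B₁ = 215 (from #a6add7), B₂ = 173 (from #8e44ad).
B = 215 + 0.08 × (173 − 215) = 211.64 → 212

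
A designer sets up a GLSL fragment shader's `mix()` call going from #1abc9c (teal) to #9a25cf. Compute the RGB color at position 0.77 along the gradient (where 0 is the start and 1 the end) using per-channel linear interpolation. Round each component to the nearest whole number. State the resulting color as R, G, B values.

#1abc9c → (26, 188, 156); #9a25cf → (154, 37, 207).
R = 26 + 0.77 × (154 − 26) = 26 + 0.77 × 128 = 124.56 → 125
G = 188 + 0.77 × (37 − 188) = 188 + 0.77 × -151 = 71.73 → 72
B = 156 + 0.77 × (207 − 156) = 156 + 0.77 × 51 = 195.27 → 195

(125, 72, 195)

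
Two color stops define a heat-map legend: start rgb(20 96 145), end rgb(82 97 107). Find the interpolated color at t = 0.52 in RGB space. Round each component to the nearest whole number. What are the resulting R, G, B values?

(52, 97, 125)

R = 20 + 0.52 × (82 − 20) = 20 + 0.52 × 62 = 52.24 → 52
G = 96 + 0.52 × (97 − 96) = 96 + 0.52 × 1 = 96.52 → 97
B = 145 + 0.52 × (107 − 145) = 145 + 0.52 × -38 = 125.24 → 125
So the blended color is (52, 97, 125), about #34617d.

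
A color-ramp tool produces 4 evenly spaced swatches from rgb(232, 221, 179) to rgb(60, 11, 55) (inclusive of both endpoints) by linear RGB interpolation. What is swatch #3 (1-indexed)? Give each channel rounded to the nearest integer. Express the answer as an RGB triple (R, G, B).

(117, 81, 96)

With 4 swatches and endpoints inclusive, swatch 3 sits at t = (3 − 1)/(4 − 1) = 2/3 ≈ 0.6667.
R = 232 + 0.6667 × (60 − 232) = 117.328 → 117
G = 221 + 0.6667 × (11 − 221) = 80.993 → 81
B = 179 + 0.6667 × (55 − 179) = 96.329 → 96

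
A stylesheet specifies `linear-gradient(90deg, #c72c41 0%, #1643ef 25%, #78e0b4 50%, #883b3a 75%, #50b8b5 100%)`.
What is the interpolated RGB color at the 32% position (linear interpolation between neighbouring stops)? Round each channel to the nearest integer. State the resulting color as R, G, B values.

(49, 111, 222)

32% lies between the 25% and 50% stops, so the local fraction is t = (32 − 25)/(50 − 25) = 7/25 ≈ 0.28.
#1643ef → (22, 67, 239); #78e0b4 → (120, 224, 180).
R = 22 + 0.28 × (120 − 22) = 49.44 → 49
G = 67 + 0.28 × (224 − 67) = 110.96 → 111
B = 239 + 0.28 × (180 − 239) = 222.48 → 222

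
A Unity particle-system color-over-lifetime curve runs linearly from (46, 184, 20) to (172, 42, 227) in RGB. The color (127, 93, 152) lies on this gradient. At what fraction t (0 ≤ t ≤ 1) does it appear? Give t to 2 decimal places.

0.64

Invert the lerp on the B channel (largest span, 207): t = (152 − 20) / (227 − 20) = 132/207 = 0.63768.
Check on R: (127 − 46)/(172 − 46) = 0.6429 ✓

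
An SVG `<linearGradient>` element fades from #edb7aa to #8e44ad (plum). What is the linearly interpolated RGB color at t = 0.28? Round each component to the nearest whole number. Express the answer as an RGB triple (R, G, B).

(210, 151, 171)

#edb7aa → (237, 183, 170); #8e44ad → (142, 68, 173).
R = 237 + 0.28 × (142 − 237) = 237 + 0.28 × -95 = 210.4 → 210
G = 183 + 0.28 × (68 − 183) = 183 + 0.28 × -115 = 150.8 → 151
B = 170 + 0.28 × (173 − 170) = 170 + 0.28 × 3 = 170.84 → 171
So the blended color is (210, 151, 171), about #d297ab.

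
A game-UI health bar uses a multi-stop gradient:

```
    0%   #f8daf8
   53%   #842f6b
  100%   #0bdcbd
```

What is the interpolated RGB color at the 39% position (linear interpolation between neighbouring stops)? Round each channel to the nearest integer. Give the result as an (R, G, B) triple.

39% lies between the 0% and 53% stops, so the local fraction is t = (39 − 0)/(53 − 0) = 39/53 ≈ 0.7358.
#f8daf8 → (248, 218, 248); #842f6b → (132, 47, 107).
R = 248 + 0.7358 × (132 − 248) = 162.647 → 163
G = 218 + 0.7358 × (47 − 218) = 92.178 → 92
B = 248 + 0.7358 × (107 − 248) = 144.252 → 144

(163, 92, 144)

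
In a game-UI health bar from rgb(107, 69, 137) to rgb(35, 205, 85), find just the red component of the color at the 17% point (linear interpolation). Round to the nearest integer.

R = 107 + 0.17 × (35 − 107) = 94.76 → 95

95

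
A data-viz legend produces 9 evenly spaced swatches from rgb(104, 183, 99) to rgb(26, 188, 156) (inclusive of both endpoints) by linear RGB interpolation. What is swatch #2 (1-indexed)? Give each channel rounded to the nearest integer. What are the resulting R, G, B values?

With 9 swatches and endpoints inclusive, swatch 2 sits at t = (2 − 1)/(9 − 1) = 1/8 ≈ 0.125.
R = 104 + 0.125 × (26 − 104) = 94.25 → 94
G = 183 + 0.125 × (188 − 183) = 183.625 → 184
B = 99 + 0.125 × (156 − 99) = 106.125 → 106

(94, 184, 106)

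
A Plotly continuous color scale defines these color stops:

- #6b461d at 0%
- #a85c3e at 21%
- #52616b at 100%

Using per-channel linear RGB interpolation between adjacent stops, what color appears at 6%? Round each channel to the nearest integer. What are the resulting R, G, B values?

(124, 76, 38)

6% lies between the 0% and 21% stops, so the local fraction is t = (6 − 0)/(21 − 0) = 6/21 ≈ 0.2857.
#6b461d → (107, 70, 29); #a85c3e → (168, 92, 62).
R = 107 + 0.2857 × (168 − 107) = 124.428 → 124
G = 70 + 0.2857 × (92 − 70) = 76.285 → 76
B = 29 + 0.2857 × (62 − 29) = 38.428 → 38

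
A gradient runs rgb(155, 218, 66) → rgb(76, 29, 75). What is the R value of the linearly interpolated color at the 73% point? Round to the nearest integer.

R = 155 + 0.73 × (76 − 155) = 97.33 → 97

97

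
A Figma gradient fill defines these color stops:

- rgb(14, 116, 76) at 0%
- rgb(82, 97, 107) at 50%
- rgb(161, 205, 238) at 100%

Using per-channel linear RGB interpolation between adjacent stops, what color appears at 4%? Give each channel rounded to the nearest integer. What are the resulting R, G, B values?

(19, 114, 78)

4% lies between the 0% and 50% stops, so the local fraction is t = (4 − 0)/(50 − 0) = 4/50 ≈ 0.08.
R = 14 + 0.08 × (82 − 14) = 19.44 → 19
G = 116 + 0.08 × (97 − 116) = 114.48 → 114
B = 76 + 0.08 × (107 − 76) = 78.48 → 78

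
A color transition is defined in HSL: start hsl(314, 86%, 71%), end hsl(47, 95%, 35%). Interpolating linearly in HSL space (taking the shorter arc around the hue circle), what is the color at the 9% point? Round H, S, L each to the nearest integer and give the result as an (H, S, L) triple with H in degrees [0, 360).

(322, 87, 68)

Hue: 47 − 314 = -267°, but |-267| > 180 so the shorter arc goes the other way: Δh = -267 + 360 = 93°.
H = 314 + 0.09 × (93) = 322.37 → 322°
S = 86 + 0.09 × (95 − 86) = 86.81 → 87%
L = 71 + 0.09 × (35 − 71) = 67.76 → 68%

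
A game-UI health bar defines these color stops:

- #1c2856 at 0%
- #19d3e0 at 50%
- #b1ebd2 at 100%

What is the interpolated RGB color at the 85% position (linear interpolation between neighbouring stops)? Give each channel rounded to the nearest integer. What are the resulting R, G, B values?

85% lies between the 50% and 100% stops, so the local fraction is t = (85 − 50)/(100 − 50) = 35/50 ≈ 0.7.
#19d3e0 → (25, 211, 224); #b1ebd2 → (177, 235, 210).
R = 25 + 0.7 × (177 − 25) = 131.4 → 131
G = 211 + 0.7 × (235 − 211) = 227.8 → 228
B = 224 + 0.7 × (210 − 224) = 214.2 → 214

(131, 228, 214)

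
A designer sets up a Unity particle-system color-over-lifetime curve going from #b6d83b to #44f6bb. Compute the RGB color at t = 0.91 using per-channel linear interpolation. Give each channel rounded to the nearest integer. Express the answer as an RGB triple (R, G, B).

(78, 243, 175)

#b6d83b → (182, 216, 59); #44f6bb → (68, 246, 187).
R = 182 + 0.91 × (68 − 182) = 182 + 0.91 × -114 = 78.26 → 78
G = 216 + 0.91 × (246 − 216) = 216 + 0.91 × 30 = 243.3 → 243
B = 59 + 0.91 × (187 − 59) = 59 + 0.91 × 128 = 175.48 → 175
So the blended color is (78, 243, 175), about #4ef3af.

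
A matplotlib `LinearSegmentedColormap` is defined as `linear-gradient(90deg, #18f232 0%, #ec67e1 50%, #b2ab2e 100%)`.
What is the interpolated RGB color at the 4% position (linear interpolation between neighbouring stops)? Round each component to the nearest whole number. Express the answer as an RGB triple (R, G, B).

4% lies between the 0% and 50% stops, so the local fraction is t = (4 − 0)/(50 − 0) = 4/50 ≈ 0.08.
#18f232 → (24, 242, 50); #ec67e1 → (236, 103, 225).
R = 24 + 0.08 × (236 − 24) = 40.96 → 41
G = 242 + 0.08 × (103 − 242) = 230.88 → 231
B = 50 + 0.08 × (225 − 50) = 64 → 64

(41, 231, 64)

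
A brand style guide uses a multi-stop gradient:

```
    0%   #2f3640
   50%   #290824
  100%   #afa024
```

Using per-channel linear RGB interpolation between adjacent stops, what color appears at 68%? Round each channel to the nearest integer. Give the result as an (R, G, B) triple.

68% lies between the 50% and 100% stops, so the local fraction is t = (68 − 50)/(100 − 50) = 18/50 ≈ 0.36.
#290824 → (41, 8, 36); #afa024 → (175, 160, 36).
R = 41 + 0.36 × (175 − 41) = 89.24 → 89
G = 8 + 0.36 × (160 − 8) = 62.72 → 63
B = 36 + 0.36 × (36 − 36) = 36 → 36

(89, 63, 36)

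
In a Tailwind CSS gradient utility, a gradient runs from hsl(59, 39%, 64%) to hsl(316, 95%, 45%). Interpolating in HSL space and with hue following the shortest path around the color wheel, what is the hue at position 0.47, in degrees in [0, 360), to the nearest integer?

Hue: 316 − 59 = 257°, but |257| > 180 so the shorter arc goes the other way: Δh = 257 − 360 = -103°.
H = 59 + 0.47 × (-103) = 10.59 → 11°

11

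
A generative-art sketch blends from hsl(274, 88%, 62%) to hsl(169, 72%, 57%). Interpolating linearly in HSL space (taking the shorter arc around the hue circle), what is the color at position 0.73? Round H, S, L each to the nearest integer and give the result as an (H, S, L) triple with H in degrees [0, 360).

Hue arc: Δh = 169 − 274 = -105° (|Δh| ≤ 180, already the shorter path).
H = 274 + 0.73 × (-105) = 197.35 → 197°
S = 88 + 0.73 × (72 − 88) = 76.32 → 76%
L = 62 + 0.73 × (57 − 62) = 58.35 → 58%

(197, 76, 58)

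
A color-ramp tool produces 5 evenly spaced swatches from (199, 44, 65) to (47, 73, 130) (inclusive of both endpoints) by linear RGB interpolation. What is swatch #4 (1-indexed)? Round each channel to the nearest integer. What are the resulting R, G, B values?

(85, 66, 114)

With 5 swatches and endpoints inclusive, swatch 4 sits at t = (4 − 1)/(5 − 1) = 3/4 ≈ 0.75.
R = 199 + 0.75 × (47 − 199) = 85 → 85
G = 44 + 0.75 × (73 − 44) = 65.75 → 66
B = 65 + 0.75 × (130 − 65) = 113.75 → 114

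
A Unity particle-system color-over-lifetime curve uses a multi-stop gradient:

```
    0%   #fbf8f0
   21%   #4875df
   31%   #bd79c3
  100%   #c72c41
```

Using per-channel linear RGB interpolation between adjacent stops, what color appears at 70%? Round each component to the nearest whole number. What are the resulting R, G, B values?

(195, 77, 122)

70% lies between the 31% and 100% stops, so the local fraction is t = (70 − 31)/(100 − 31) = 39/69 ≈ 0.5652.
#bd79c3 → (189, 121, 195); #c72c41 → (199, 44, 65).
R = 189 + 0.5652 × (199 − 189) = 194.652 → 195
G = 121 + 0.5652 × (44 − 121) = 77.48 → 77
B = 195 + 0.5652 × (65 − 195) = 121.524 → 122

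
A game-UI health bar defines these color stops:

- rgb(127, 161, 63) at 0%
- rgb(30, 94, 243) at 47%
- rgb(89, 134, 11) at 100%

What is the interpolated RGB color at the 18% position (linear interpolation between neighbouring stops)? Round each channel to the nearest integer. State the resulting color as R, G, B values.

(90, 135, 132)

18% lies between the 0% and 47% stops, so the local fraction is t = (18 − 0)/(47 − 0) = 18/47 ≈ 0.383.
R = 127 + 0.383 × (30 − 127) = 89.849 → 90
G = 161 + 0.383 × (94 − 161) = 135.339 → 135
B = 63 + 0.383 × (243 − 63) = 131.94 → 132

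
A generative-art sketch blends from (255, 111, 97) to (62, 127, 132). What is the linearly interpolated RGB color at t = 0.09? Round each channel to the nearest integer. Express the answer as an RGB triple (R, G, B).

R = 255 + 0.09 × (62 − 255) = 255 + 0.09 × -193 = 237.63 → 238
G = 111 + 0.09 × (127 − 111) = 111 + 0.09 × 16 = 112.44 → 112
B = 97 + 0.09 × (132 − 97) = 97 + 0.09 × 35 = 100.15 → 100

(238, 112, 100)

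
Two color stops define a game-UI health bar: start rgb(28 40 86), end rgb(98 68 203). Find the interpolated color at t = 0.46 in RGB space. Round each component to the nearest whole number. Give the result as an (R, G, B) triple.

(60, 53, 140)

R = 28 + 0.46 × (98 − 28) = 28 + 0.46 × 70 = 60.2 → 60
G = 40 + 0.46 × (68 − 40) = 40 + 0.46 × 28 = 52.88 → 53
B = 86 + 0.46 × (203 − 86) = 86 + 0.46 × 117 = 139.82 → 140
So the blended color is (60, 53, 140), about #3c358c.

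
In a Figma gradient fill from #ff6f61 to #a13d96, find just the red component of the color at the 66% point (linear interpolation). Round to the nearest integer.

R₁ = 255 (from #ff6f61), R₂ = 161 (from #a13d96).
R = 255 + 0.66 × (161 − 255) = 192.96 → 193

193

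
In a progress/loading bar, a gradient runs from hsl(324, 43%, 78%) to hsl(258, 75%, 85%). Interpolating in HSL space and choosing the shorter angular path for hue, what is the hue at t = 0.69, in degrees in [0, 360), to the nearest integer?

Hue arc: Δh = 258 − 324 = -66° (|Δh| ≤ 180, already the shorter path).
H = 324 + 0.69 × (-66) = 278.46 → 278°

278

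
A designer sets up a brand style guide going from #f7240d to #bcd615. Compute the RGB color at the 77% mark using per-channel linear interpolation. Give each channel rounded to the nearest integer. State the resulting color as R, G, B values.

#f7240d → (247, 36, 13); #bcd615 → (188, 214, 21).
77% corresponds to t = 0.77.
R = 247 + 0.77 × (188 − 247) = 247 + 0.77 × -59 = 201.57 → 202
G = 36 + 0.77 × (214 − 36) = 36 + 0.77 × 178 = 173.06 → 173
B = 13 + 0.77 × (21 − 13) = 13 + 0.77 × 8 = 19.16 → 19

(202, 173, 19)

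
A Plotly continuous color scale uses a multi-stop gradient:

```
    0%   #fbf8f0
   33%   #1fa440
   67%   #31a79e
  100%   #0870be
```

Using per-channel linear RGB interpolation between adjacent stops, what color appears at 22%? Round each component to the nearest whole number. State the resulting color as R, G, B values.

22% lies between the 0% and 33% stops, so the local fraction is t = (22 − 0)/(33 − 0) = 22/33 ≈ 0.6667.
#fbf8f0 → (251, 248, 240); #1fa440 → (31, 164, 64).
R = 251 + 0.6667 × (31 − 251) = 104.326 → 104
G = 248 + 0.6667 × (164 − 248) = 191.997 → 192
B = 240 + 0.6667 × (64 − 240) = 122.661 → 123

(104, 192, 123)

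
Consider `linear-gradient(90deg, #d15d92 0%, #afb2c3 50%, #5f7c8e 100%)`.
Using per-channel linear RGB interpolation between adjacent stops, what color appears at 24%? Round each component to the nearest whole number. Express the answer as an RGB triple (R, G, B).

24% lies between the 0% and 50% stops, so the local fraction is t = (24 − 0)/(50 − 0) = 24/50 ≈ 0.48.
#d15d92 → (209, 93, 146); #afb2c3 → (175, 178, 195).
R = 209 + 0.48 × (175 − 209) = 192.68 → 193
G = 93 + 0.48 × (178 − 93) = 133.8 → 134
B = 146 + 0.48 × (195 − 146) = 169.52 → 170

(193, 134, 170)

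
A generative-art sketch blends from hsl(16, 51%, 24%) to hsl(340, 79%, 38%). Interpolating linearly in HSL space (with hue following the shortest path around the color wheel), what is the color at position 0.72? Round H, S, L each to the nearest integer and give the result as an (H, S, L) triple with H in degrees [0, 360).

(350, 71, 34)

Hue: 340 − 16 = 324°, but |324| > 180 so the shorter arc goes the other way: Δh = 324 − 360 = -36°.
H = 16 + 0.72 × (-36) = -9.92 → -10 → -10 mod 360 = 350°
S = 51 + 0.72 × (79 − 51) = 71.16 → 71%
L = 24 + 0.72 × (38 − 24) = 34.08 → 34%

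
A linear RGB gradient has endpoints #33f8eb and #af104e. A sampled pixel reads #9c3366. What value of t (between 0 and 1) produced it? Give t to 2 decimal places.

Invert the lerp on the G channel (largest span, 232): t = (51 − 248) / (16 − 248) = -197/-232 = 0.84914.
Check on R: (156 − 51)/(175 − 51) = 0.8468 ✓

0.85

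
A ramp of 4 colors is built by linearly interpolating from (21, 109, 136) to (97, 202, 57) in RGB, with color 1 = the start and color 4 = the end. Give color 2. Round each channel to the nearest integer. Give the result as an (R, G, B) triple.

(46, 140, 110)

With 4 swatches and endpoints inclusive, swatch 2 sits at t = (2 − 1)/(4 − 1) = 1/3 ≈ 0.3333.
R = 21 + 0.3333 × (97 − 21) = 46.331 → 46
G = 109 + 0.3333 × (202 − 109) = 139.997 → 140
B = 136 + 0.3333 × (57 − 136) = 109.669 → 110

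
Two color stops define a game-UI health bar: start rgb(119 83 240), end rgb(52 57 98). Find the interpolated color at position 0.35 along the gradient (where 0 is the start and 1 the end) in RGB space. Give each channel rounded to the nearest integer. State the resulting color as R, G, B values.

(96, 74, 190)

R = 119 + 0.35 × (52 − 119) = 119 + 0.35 × -67 = 95.55 → 96
G = 83 + 0.35 × (57 − 83) = 83 + 0.35 × -26 = 73.9 → 74
B = 240 + 0.35 × (98 − 240) = 240 + 0.35 × -142 = 190.3 → 190
So the blended color is (96, 74, 190), about #604abe.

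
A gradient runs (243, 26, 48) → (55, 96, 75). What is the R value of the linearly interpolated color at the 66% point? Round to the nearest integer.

R = 243 + 0.66 × (55 − 243) = 118.92 → 119

119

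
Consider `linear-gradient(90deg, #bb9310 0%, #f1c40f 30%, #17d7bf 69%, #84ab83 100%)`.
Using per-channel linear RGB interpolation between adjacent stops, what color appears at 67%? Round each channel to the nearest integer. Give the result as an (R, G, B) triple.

(34, 214, 182)

67% lies between the 30% and 69% stops, so the local fraction is t = (67 − 30)/(69 − 30) = 37/39 ≈ 0.9487.
#f1c40f → (241, 196, 15); #17d7bf → (23, 215, 191).
R = 241 + 0.9487 × (23 − 241) = 34.183 → 34
G = 196 + 0.9487 × (215 − 196) = 214.025 → 214
B = 15 + 0.9487 × (191 − 15) = 181.971 → 182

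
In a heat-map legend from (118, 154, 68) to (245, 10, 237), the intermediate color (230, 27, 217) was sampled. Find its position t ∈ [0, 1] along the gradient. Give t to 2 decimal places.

Invert the lerp on the B channel (largest span, 169): t = (217 − 68) / (237 − 68) = 149/169 = 0.88166.
Check on R: (230 − 118)/(245 − 118) = 0.8819 ✓

0.88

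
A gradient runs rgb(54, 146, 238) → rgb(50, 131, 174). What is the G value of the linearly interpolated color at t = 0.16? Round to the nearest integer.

G = 146 + 0.16 × (131 − 146) = 143.6 → 144

144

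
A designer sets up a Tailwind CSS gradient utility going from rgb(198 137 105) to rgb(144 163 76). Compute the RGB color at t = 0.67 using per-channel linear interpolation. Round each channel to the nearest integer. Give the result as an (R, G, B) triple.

R = 198 + 0.67 × (144 − 198) = 198 + 0.67 × -54 = 161.82 → 162
G = 137 + 0.67 × (163 − 137) = 137 + 0.67 × 26 = 154.42 → 154
B = 105 + 0.67 × (76 − 105) = 105 + 0.67 × -29 = 85.57 → 86

(162, 154, 86)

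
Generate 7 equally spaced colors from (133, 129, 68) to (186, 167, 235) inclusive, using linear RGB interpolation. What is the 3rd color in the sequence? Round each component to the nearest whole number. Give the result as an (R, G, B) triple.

(151, 142, 124)

With 7 swatches and endpoints inclusive, swatch 3 sits at t = (3 − 1)/(7 − 1) = 2/6 ≈ 0.3333.
R = 133 + 0.3333 × (186 − 133) = 150.665 → 151
G = 129 + 0.3333 × (167 − 129) = 141.665 → 142
B = 68 + 0.3333 × (235 − 68) = 123.661 → 124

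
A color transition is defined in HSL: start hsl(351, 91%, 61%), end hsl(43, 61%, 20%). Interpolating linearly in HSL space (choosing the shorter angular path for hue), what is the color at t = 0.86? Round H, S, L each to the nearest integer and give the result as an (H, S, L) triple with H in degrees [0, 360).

Hue: 43 − 351 = -308°, but |-308| > 180 so the shorter arc goes the other way: Δh = -308 + 360 = 52°.
H = 351 + 0.86 × (52) = 395.72 → 396 → 396 mod 360 = 36°
S = 91 + 0.86 × (61 − 91) = 65.2 → 65%
L = 61 + 0.86 × (20 − 61) = 25.74 → 26%

(36, 65, 26)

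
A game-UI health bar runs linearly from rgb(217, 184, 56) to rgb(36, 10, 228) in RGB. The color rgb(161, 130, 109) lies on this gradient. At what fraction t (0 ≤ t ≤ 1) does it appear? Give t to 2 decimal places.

Invert the lerp on the R channel (largest span, 181): t = (161 − 217) / (36 − 217) = -56/-181 = 0.30939.
Check on G: (130 − 184)/(10 − 184) = 0.3103 ✓

0.31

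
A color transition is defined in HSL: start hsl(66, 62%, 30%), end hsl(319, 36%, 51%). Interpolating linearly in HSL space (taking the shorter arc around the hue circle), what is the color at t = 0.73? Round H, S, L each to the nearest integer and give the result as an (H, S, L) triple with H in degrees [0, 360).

Hue: 319 − 66 = 253°, but |253| > 180 so the shorter arc goes the other way: Δh = 253 − 360 = -107°.
H = 66 + 0.73 × (-107) = -12.11 → -12 → -12 mod 360 = 348°
S = 62 + 0.73 × (36 − 62) = 43.02 → 43%
L = 30 + 0.73 × (51 − 30) = 45.33 → 45%

(348, 43, 45)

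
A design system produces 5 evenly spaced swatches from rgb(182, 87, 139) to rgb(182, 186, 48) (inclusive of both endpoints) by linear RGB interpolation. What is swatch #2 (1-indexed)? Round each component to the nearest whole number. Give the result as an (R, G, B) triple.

With 5 swatches and endpoints inclusive, swatch 2 sits at t = (2 − 1)/(5 − 1) = 1/4 ≈ 0.25.
R = 182 + 0.25 × (182 − 182) = 182 → 182
G = 87 + 0.25 × (186 − 87) = 111.75 → 112
B = 139 + 0.25 × (48 − 139) = 116.25 → 116

(182, 112, 116)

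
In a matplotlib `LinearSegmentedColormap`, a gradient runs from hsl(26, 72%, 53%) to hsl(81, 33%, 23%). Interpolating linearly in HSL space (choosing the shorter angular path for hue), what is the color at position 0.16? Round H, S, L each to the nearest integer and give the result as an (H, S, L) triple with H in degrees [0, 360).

Hue arc: Δh = 81 − 26 = 55° (|Δh| ≤ 180, already the shorter path).
H = 26 + 0.16 × (55) = 34.8 → 35°
S = 72 + 0.16 × (33 − 72) = 65.76 → 66%
L = 53 + 0.16 × (23 − 53) = 48.2 → 48%

(35, 66, 48)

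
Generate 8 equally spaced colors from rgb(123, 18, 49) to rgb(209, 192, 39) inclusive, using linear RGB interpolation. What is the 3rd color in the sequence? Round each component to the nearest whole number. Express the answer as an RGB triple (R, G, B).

With 8 swatches and endpoints inclusive, swatch 3 sits at t = (3 − 1)/(8 − 1) = 2/7 ≈ 0.2857.
R = 123 + 0.2857 × (209 − 123) = 147.57 → 148
G = 18 + 0.2857 × (192 − 18) = 67.712 → 68
B = 49 + 0.2857 × (39 − 49) = 46.143 → 46

(148, 68, 46)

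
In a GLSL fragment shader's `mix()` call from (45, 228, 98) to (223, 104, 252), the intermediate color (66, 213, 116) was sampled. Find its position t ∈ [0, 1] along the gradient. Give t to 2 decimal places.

Invert the lerp on the R channel (largest span, 178): t = (66 − 45) / (223 − 45) = 21/178 = 0.11798.
Check on G: (213 − 228)/(104 − 228) = 0.121 ✓

0.12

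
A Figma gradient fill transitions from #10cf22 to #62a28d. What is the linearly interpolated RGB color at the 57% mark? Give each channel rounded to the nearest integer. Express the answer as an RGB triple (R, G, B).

(63, 181, 95)

#10cf22 → (16, 207, 34); #62a28d → (98, 162, 141).
57% corresponds to t = 0.57.
R = 16 + 0.57 × (98 − 16) = 16 + 0.57 × 82 = 62.74 → 63
G = 207 + 0.57 × (162 − 207) = 207 + 0.57 × -45 = 181.35 → 181
B = 34 + 0.57 × (141 − 34) = 34 + 0.57 × 107 = 94.99 → 95
So the blended color is (63, 181, 95), about #3fb55f.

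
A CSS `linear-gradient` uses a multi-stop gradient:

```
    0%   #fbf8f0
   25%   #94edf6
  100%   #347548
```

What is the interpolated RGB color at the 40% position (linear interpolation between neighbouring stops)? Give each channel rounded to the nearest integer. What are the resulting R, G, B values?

40% lies between the 25% and 100% stops, so the local fraction is t = (40 − 25)/(100 − 25) = 15/75 ≈ 0.2.
#94edf6 → (148, 237, 246); #347548 → (52, 117, 72).
R = 148 + 0.2 × (52 − 148) = 128.8 → 129
G = 237 + 0.2 × (117 − 237) = 213 → 213
B = 246 + 0.2 × (72 − 246) = 211.2 → 211

(129, 213, 211)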